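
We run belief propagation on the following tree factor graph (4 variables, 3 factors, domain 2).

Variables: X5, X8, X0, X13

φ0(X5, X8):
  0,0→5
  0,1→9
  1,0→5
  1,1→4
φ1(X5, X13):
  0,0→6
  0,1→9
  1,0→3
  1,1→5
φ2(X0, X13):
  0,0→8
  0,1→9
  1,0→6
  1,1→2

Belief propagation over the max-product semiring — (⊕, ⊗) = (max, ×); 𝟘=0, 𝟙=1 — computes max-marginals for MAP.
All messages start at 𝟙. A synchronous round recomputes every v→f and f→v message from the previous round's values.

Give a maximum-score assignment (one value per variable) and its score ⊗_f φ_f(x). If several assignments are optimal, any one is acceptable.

assignment: (X5=0, X8=1, X0=0, X13=1); score = 729

init: all messages = 𝟙 over 2 values
r1 m[φ0→X5] = [9, 5]
r1 m[φ0→X8] = [5, 9]
r1 m[φ1→X5] = [9, 5]
r1 m[φ1→X13] = [6, 9]
r1 m[φ2→X0] = [9, 6]
r1 m[φ2→X13] = [8, 9]
r1 m[X5→φ0] = [1, 1]
r1 m[X5→φ1] = [1, 1]
r1 m[X8→φ0] = [1, 1]
r1 m[X0→φ2] = [1, 1]
r1 m[X13→φ1] = [1, 1]
r1 m[X13→φ2] = [1, 1]
r2 m[φ0→X5] = [9, 5]
r2 m[φ0→X8] = [5, 9]
r2 m[φ1→X5] = [9, 5]
r2 m[φ1→X13] = [6, 9]
r2 m[φ2→X0] = [9, 6]
r2 m[φ2→X13] = [8, 9]
r2 m[X5→φ0] = [9, 5]
r2 m[X5→φ1] = [9, 5]
r2 m[X8→φ0] = [1, 1]
r2 m[X0→φ2] = [1, 1]
r2 m[X13→φ1] = [8, 9]
r2 m[X13→φ2] = [6, 9]
r3 m[φ0→X5] = [9, 5]
r3 m[φ0→X8] = [45, 81]
r3 m[φ1→X5] = [81, 45]
r3 m[φ1→X13] = [54, 81]
r3 m[φ2→X0] = [81, 36]
r3 m[φ2→X13] = [8, 9]
r3 m[X5→φ0] = [9, 5]
r3 m[X5→φ1] = [9, 5]
r3 m[X8→φ0] = [1, 1]
r3 m[X0→φ2] = [1, 1]
r3 m[X13→φ1] = [8, 9]
r3 m[X13→φ2] = [6, 9]
r4 m[φ0→X5] = [9, 5]
r4 m[φ0→X8] = [45, 81]
r4 m[φ1→X5] = [81, 45]
r4 m[φ1→X13] = [54, 81]
r4 m[φ2→X0] = [81, 36]
r4 m[φ2→X13] = [8, 9]
r4 m[X5→φ0] = [81, 45]
r4 m[X5→φ1] = [9, 5]
r4 m[X8→φ0] = [1, 1]
r4 m[X0→φ2] = [1, 1]
r4 m[X13→φ1] = [8, 9]
r4 m[X13→φ2] = [54, 81]
r5 m[φ0→X5] = [9, 5]
r5 m[φ0→X8] = [405, 729]
r5 m[φ1→X5] = [81, 45]
r5 m[φ1→X13] = [54, 81]
r5 m[φ2→X0] = [729, 324]
r5 m[φ2→X13] = [8, 9]
r5 m[X5→φ0] = [81, 45]
r5 m[X5→φ1] = [9, 5]
r5 m[X8→φ0] = [1, 1]
r5 m[X0→φ2] = [1, 1]
r5 m[X13→φ1] = [8, 9]
r5 m[X13→φ2] = [54, 81]
r6 m[φ0→X5] = [9, 5]
r6 m[φ0→X8] = [405, 729]
r6 m[φ1→X5] = [81, 45]
r6 m[φ1→X13] = [54, 81]
r6 m[φ2→X0] = [729, 324]
r6 m[φ2→X13] = [8, 9]
r6 m[X5→φ0] = [81, 45]
r6 m[X5→φ1] = [9, 5]
r6 m[X8→φ0] = [1, 1]
r6 m[X0→φ2] = [1, 1]
r6 m[X13→φ1] = [8, 9]
r6 m[X13→φ2] = [54, 81]
fixed point reached at round 6
traceback from X5: (X5=0, X8=1, X0=0, X13=1), score=729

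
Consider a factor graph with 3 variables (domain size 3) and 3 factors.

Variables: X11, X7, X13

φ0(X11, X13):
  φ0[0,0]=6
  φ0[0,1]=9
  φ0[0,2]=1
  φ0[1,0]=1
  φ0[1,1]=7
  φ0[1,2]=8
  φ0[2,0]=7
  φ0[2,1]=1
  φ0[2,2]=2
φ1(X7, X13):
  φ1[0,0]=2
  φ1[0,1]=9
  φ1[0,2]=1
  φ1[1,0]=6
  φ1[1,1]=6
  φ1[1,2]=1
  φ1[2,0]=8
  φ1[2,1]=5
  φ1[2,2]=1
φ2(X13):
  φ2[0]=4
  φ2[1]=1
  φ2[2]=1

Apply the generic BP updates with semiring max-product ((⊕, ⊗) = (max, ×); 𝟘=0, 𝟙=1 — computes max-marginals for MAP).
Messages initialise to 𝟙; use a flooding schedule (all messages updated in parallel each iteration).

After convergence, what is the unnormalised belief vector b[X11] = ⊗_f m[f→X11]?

b[X11] = [192, 63, 224]

init: all messages = 𝟙 over 3 values
r1 m[φ0→X11] = [9, 8, 7]
r1 m[φ0→X13] = [7, 9, 8]
r1 m[φ1→X7] = [9, 6, 8]
r1 m[φ1→X13] = [8, 9, 1]
r1 m[φ2→X13] = [4, 1, 1]
r1 m[X11→φ0] = [1, 1, 1]
r1 m[X7→φ1] = [1, 1, 1]
r1 m[X13→φ0] = [1, 1, 1]
r1 m[X13→φ1] = [1, 1, 1]
r1 m[X13→φ2] = [1, 1, 1]
r2 m[φ0→X11] = [9, 8, 7]
r2 m[φ0→X13] = [7, 9, 8]
r2 m[φ1→X7] = [9, 6, 8]
r2 m[φ1→X13] = [8, 9, 1]
r2 m[φ2→X13] = [4, 1, 1]
r2 m[X11→φ0] = [1, 1, 1]
r2 m[X7→φ1] = [1, 1, 1]
r2 m[X13→φ0] = [32, 9, 1]
r2 m[X13→φ1] = [28, 9, 8]
r2 m[X13→φ2] = [56, 81, 8]
r3 m[φ0→X11] = [192, 63, 224]
r3 m[φ0→X13] = [7, 9, 8]
r3 m[φ1→X7] = [81, 168, 224]
r3 m[φ1→X13] = [8, 9, 1]
r3 m[φ2→X13] = [4, 1, 1]
r3 m[X11→φ0] = [1, 1, 1]
r3 m[X7→φ1] = [1, 1, 1]
r3 m[X13→φ0] = [32, 9, 1]
r3 m[X13→φ1] = [28, 9, 8]
r3 m[X13→φ2] = [56, 81, 8]
r4 m[φ0→X11] = [192, 63, 224]
r4 m[φ0→X13] = [7, 9, 8]
r4 m[φ1→X7] = [81, 168, 224]
r4 m[φ1→X13] = [8, 9, 1]
r4 m[φ2→X13] = [4, 1, 1]
r4 m[X11→φ0] = [1, 1, 1]
r4 m[X7→φ1] = [1, 1, 1]
r4 m[X13→φ0] = [32, 9, 1]
r4 m[X13→φ1] = [28, 9, 8]
r4 m[X13→φ2] = [56, 81, 8]
fixed point reached at round 4
b[X11] = ⊗ incoming = [192, 63, 224]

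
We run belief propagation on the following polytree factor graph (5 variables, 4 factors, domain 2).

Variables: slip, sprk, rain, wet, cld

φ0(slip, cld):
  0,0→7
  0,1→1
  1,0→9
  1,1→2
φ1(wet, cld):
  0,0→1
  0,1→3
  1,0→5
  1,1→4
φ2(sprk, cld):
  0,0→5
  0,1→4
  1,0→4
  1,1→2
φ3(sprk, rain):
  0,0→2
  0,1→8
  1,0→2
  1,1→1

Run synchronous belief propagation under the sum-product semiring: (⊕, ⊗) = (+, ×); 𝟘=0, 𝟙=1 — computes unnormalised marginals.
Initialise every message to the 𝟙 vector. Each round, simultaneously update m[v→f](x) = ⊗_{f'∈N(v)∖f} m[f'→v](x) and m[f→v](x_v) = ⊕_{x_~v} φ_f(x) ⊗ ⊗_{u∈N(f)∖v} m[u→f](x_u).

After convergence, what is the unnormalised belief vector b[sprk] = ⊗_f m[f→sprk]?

init: all messages = 𝟙 over 2 values
r1 m[φ0→slip] = [8, 11]
r1 m[φ0→cld] = [16, 3]
r1 m[φ1→wet] = [4, 9]
r1 m[φ1→cld] = [6, 7]
r1 m[φ2→sprk] = [9, 6]
r1 m[φ2→cld] = [9, 6]
r1 m[φ3→sprk] = [10, 3]
r1 m[φ3→rain] = [4, 9]
r1 m[slip→φ0] = [1, 1]
r1 m[sprk→φ2] = [1, 1]
r1 m[sprk→φ3] = [1, 1]
r1 m[rain→φ3] = [1, 1]
r1 m[wet→φ1] = [1, 1]
r1 m[cld→φ0] = [1, 1]
r1 m[cld→φ1] = [1, 1]
r1 m[cld→φ2] = [1, 1]
r2 m[φ0→slip] = [8, 11]
r2 m[φ0→cld] = [16, 3]
r2 m[φ1→wet] = [4, 9]
r2 m[φ1→cld] = [6, 7]
r2 m[φ2→sprk] = [9, 6]
r2 m[φ2→cld] = [9, 6]
r2 m[φ3→sprk] = [10, 3]
r2 m[φ3→rain] = [4, 9]
r2 m[slip→φ0] = [1, 1]
r2 m[sprk→φ2] = [10, 3]
r2 m[sprk→φ3] = [9, 6]
r2 m[rain→φ3] = [1, 1]
r2 m[wet→φ1] = [1, 1]
r2 m[cld→φ0] = [54, 42]
r2 m[cld→φ1] = [144, 18]
r2 m[cld→φ2] = [96, 21]
r3 m[φ0→slip] = [420, 570]
r3 m[φ0→cld] = [16, 3]
r3 m[φ1→wet] = [198, 792]
r3 m[φ1→cld] = [6, 7]
r3 m[φ2→sprk] = [564, 426]
r3 m[φ2→cld] = [62, 46]
r3 m[φ3→sprk] = [10, 3]
r3 m[φ3→rain] = [30, 78]
r3 m[slip→φ0] = [1, 1]
r3 m[sprk→φ2] = [10, 3]
r3 m[sprk→φ3] = [9, 6]
r3 m[rain→φ3] = [1, 1]
r3 m[wet→φ1] = [1, 1]
r3 m[cld→φ0] = [54, 42]
r3 m[cld→φ1] = [144, 18]
r3 m[cld→φ2] = [96, 21]
r4 m[φ0→slip] = [420, 570]
r4 m[φ0→cld] = [16, 3]
r4 m[φ1→wet] = [198, 792]
r4 m[φ1→cld] = [6, 7]
r4 m[φ2→sprk] = [564, 426]
r4 m[φ2→cld] = [62, 46]
r4 m[φ3→sprk] = [10, 3]
r4 m[φ3→rain] = [30, 78]
r4 m[slip→φ0] = [1, 1]
r4 m[sprk→φ2] = [10, 3]
r4 m[sprk→φ3] = [564, 426]
r4 m[rain→φ3] = [1, 1]
r4 m[wet→φ1] = [1, 1]
r4 m[cld→φ0] = [372, 322]
r4 m[cld→φ1] = [992, 138]
r4 m[cld→φ2] = [96, 21]
r5 m[φ0→slip] = [2926, 3992]
r5 m[φ0→cld] = [16, 3]
r5 m[φ1→wet] = [1406, 5512]
r5 m[φ1→cld] = [6, 7]
r5 m[φ2→sprk] = [564, 426]
r5 m[φ2→cld] = [62, 46]
r5 m[φ3→sprk] = [10, 3]
r5 m[φ3→rain] = [1980, 4938]
r5 m[slip→φ0] = [1, 1]
r5 m[sprk→φ2] = [10, 3]
r5 m[sprk→φ3] = [564, 426]
r5 m[rain→φ3] = [1, 1]
r5 m[wet→φ1] = [1, 1]
r5 m[cld→φ0] = [372, 322]
r5 m[cld→φ1] = [992, 138]
r5 m[cld→φ2] = [96, 21]
r6 m[φ0→slip] = [2926, 3992]
r6 m[φ0→cld] = [16, 3]
r6 m[φ1→wet] = [1406, 5512]
r6 m[φ1→cld] = [6, 7]
r6 m[φ2→sprk] = [564, 426]
r6 m[φ2→cld] = [62, 46]
r6 m[φ3→sprk] = [10, 3]
r6 m[φ3→rain] = [1980, 4938]
r6 m[slip→φ0] = [1, 1]
r6 m[sprk→φ2] = [10, 3]
r6 m[sprk→φ3] = [564, 426]
r6 m[rain→φ3] = [1, 1]
r6 m[wet→φ1] = [1, 1]
r6 m[cld→φ0] = [372, 322]
r6 m[cld→φ1] = [992, 138]
r6 m[cld→φ2] = [96, 21]
fixed point reached at round 6
b[sprk] = ⊗ incoming = [5640, 1278]

b[sprk] = [5640, 1278]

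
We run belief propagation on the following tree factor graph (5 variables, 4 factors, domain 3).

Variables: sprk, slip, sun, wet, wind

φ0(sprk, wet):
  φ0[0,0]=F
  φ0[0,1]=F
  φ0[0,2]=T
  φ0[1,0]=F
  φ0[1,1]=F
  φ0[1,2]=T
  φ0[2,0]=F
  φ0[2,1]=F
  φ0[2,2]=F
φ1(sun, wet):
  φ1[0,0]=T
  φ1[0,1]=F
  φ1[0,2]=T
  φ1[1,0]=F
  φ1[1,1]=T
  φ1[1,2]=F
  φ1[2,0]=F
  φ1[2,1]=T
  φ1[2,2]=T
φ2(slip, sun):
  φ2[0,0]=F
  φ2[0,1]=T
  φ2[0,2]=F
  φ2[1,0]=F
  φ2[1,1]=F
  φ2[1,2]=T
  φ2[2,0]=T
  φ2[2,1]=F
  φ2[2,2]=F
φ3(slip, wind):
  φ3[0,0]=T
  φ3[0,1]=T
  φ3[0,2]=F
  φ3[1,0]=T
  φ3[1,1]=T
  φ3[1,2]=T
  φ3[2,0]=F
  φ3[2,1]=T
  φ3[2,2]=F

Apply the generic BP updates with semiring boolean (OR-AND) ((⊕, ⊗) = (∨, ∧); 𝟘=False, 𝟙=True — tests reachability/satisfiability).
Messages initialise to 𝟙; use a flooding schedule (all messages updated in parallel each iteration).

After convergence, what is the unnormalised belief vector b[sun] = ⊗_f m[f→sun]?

init: all messages = 𝟙 over 3 values
r1 m[φ0→sprk] = [T, T, F]
r1 m[φ0→wet] = [F, F, T]
r1 m[φ1→sun] = [T, T, T]
r1 m[φ1→wet] = [T, T, T]
r1 m[φ2→slip] = [T, T, T]
r1 m[φ2→sun] = [T, T, T]
r1 m[φ3→slip] = [T, T, T]
r1 m[φ3→wind] = [T, T, T]
r1 m[sprk→φ0] = [T, T, T]
r1 m[slip→φ2] = [T, T, T]
r1 m[slip→φ3] = [T, T, T]
r1 m[sun→φ1] = [T, T, T]
r1 m[sun→φ2] = [T, T, T]
r1 m[wet→φ0] = [T, T, T]
r1 m[wet→φ1] = [T, T, T]
r1 m[wind→φ3] = [T, T, T]
r2 m[φ0→sprk] = [T, T, F]
r2 m[φ0→wet] = [F, F, T]
r2 m[φ1→sun] = [T, T, T]
r2 m[φ1→wet] = [T, T, T]
r2 m[φ2→slip] = [T, T, T]
r2 m[φ2→sun] = [T, T, T]
r2 m[φ3→slip] = [T, T, T]
r2 m[φ3→wind] = [T, T, T]
r2 m[sprk→φ0] = [T, T, T]
r2 m[slip→φ2] = [T, T, T]
r2 m[slip→φ3] = [T, T, T]
r2 m[sun→φ1] = [T, T, T]
r2 m[sun→φ2] = [T, T, T]
r2 m[wet→φ0] = [T, T, T]
r2 m[wet→φ1] = [F, F, T]
r2 m[wind→φ3] = [T, T, T]
r3 m[φ0→sprk] = [T, T, F]
r3 m[φ0→wet] = [F, F, T]
r3 m[φ1→sun] = [T, F, T]
r3 m[φ1→wet] = [T, T, T]
r3 m[φ2→slip] = [T, T, T]
r3 m[φ2→sun] = [T, T, T]
r3 m[φ3→slip] = [T, T, T]
r3 m[φ3→wind] = [T, T, T]
r3 m[sprk→φ0] = [T, T, T]
r3 m[slip→φ2] = [T, T, T]
r3 m[slip→φ3] = [T, T, T]
r3 m[sun→φ1] = [T, T, T]
r3 m[sun→φ2] = [T, T, T]
r3 m[wet→φ0] = [T, T, T]
r3 m[wet→φ1] = [F, F, T]
r3 m[wind→φ3] = [T, T, T]
r4 m[φ0→sprk] = [T, T, F]
r4 m[φ0→wet] = [F, F, T]
r4 m[φ1→sun] = [T, F, T]
r4 m[φ1→wet] = [T, T, T]
r4 m[φ2→slip] = [T, T, T]
r4 m[φ2→sun] = [T, T, T]
r4 m[φ3→slip] = [T, T, T]
r4 m[φ3→wind] = [T, T, T]
r4 m[sprk→φ0] = [T, T, T]
r4 m[slip→φ2] = [T, T, T]
r4 m[slip→φ3] = [T, T, T]
r4 m[sun→φ1] = [T, T, T]
r4 m[sun→φ2] = [T, F, T]
r4 m[wet→φ0] = [T, T, T]
r4 m[wet→φ1] = [F, F, T]
r4 m[wind→φ3] = [T, T, T]
r5 m[φ0→sprk] = [T, T, F]
r5 m[φ0→wet] = [F, F, T]
r5 m[φ1→sun] = [T, F, T]
r5 m[φ1→wet] = [T, T, T]
r5 m[φ2→slip] = [F, T, T]
r5 m[φ2→sun] = [T, T, T]
r5 m[φ3→slip] = [T, T, T]
r5 m[φ3→wind] = [T, T, T]
r5 m[sprk→φ0] = [T, T, T]
r5 m[slip→φ2] = [T, T, T]
r5 m[slip→φ3] = [T, T, T]
r5 m[sun→φ1] = [T, T, T]
r5 m[sun→φ2] = [T, F, T]
r5 m[wet→φ0] = [T, T, T]
r5 m[wet→φ1] = [F, F, T]
r5 m[wind→φ3] = [T, T, T]
r6 m[φ0→sprk] = [T, T, F]
r6 m[φ0→wet] = [F, F, T]
r6 m[φ1→sun] = [T, F, T]
r6 m[φ1→wet] = [T, T, T]
r6 m[φ2→slip] = [F, T, T]
r6 m[φ2→sun] = [T, T, T]
r6 m[φ3→slip] = [T, T, T]
r6 m[φ3→wind] = [T, T, T]
r6 m[sprk→φ0] = [T, T, T]
r6 m[slip→φ2] = [T, T, T]
r6 m[slip→φ3] = [F, T, T]
r6 m[sun→φ1] = [T, T, T]
r6 m[sun→φ2] = [T, F, T]
r6 m[wet→φ0] = [T, T, T]
r6 m[wet→φ1] = [F, F, T]
r6 m[wind→φ3] = [T, T, T]
r7 m[φ0→sprk] = [T, T, F]
r7 m[φ0→wet] = [F, F, T]
r7 m[φ1→sun] = [T, F, T]
r7 m[φ1→wet] = [T, T, T]
r7 m[φ2→slip] = [F, T, T]
r7 m[φ2→sun] = [T, T, T]
r7 m[φ3→slip] = [T, T, T]
r7 m[φ3→wind] = [T, T, T]
r7 m[sprk→φ0] = [T, T, T]
r7 m[slip→φ2] = [T, T, T]
r7 m[slip→φ3] = [F, T, T]
r7 m[sun→φ1] = [T, T, T]
r7 m[sun→φ2] = [T, F, T]
r7 m[wet→φ0] = [T, T, T]
r7 m[wet→φ1] = [F, F, T]
r7 m[wind→φ3] = [T, T, T]
fixed point reached at round 7
b[sun] = ⊗ incoming = [T, F, T]

b[sun] = [T, F, T]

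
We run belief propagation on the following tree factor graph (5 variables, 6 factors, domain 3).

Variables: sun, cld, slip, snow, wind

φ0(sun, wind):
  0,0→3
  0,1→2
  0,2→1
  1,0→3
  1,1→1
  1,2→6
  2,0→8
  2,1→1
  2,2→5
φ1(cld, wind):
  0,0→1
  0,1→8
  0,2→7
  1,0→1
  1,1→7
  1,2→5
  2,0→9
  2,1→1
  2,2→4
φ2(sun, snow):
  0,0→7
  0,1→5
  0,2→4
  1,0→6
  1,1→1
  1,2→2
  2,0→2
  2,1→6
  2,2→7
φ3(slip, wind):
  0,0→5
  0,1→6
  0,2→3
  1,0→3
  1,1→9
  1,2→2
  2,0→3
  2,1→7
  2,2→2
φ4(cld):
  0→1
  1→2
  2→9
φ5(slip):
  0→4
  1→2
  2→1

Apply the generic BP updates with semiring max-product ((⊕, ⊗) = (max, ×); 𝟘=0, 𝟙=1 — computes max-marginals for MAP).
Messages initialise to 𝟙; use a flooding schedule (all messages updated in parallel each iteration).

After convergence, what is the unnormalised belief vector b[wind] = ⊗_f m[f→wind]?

b[wind] = [90720, 4704, 15552]

init: all messages = 𝟙 over 3 values
r1 m[φ0→sun] = [3, 6, 8]
r1 m[φ0→wind] = [8, 2, 6]
r1 m[φ1→cld] = [8, 7, 9]
r1 m[φ1→wind] = [9, 8, 7]
r1 m[φ2→sun] = [7, 6, 7]
r1 m[φ2→snow] = [7, 6, 7]
r1 m[φ3→slip] = [6, 9, 7]
r1 m[φ3→wind] = [5, 9, 3]
r1 m[φ4→cld] = [1, 2, 9]
r1 m[φ5→slip] = [4, 2, 1]
r1 m[sun→φ0] = [1, 1, 1]
r1 m[sun→φ2] = [1, 1, 1]
r1 m[cld→φ1] = [1, 1, 1]
r1 m[cld→φ4] = [1, 1, 1]
r1 m[slip→φ3] = [1, 1, 1]
r1 m[slip→φ5] = [1, 1, 1]
r1 m[snow→φ2] = [1, 1, 1]
r1 m[wind→φ0] = [1, 1, 1]
r1 m[wind→φ1] = [1, 1, 1]
r1 m[wind→φ3] = [1, 1, 1]
r2 m[φ0→sun] = [3, 6, 8]
r2 m[φ0→wind] = [8, 2, 6]
r2 m[φ1→cld] = [8, 7, 9]
r2 m[φ1→wind] = [9, 8, 7]
r2 m[φ2→sun] = [7, 6, 7]
r2 m[φ2→snow] = [7, 6, 7]
r2 m[φ3→slip] = [6, 9, 7]
r2 m[φ3→wind] = [5, 9, 3]
r2 m[φ4→cld] = [1, 2, 9]
r2 m[φ5→slip] = [4, 2, 1]
r2 m[sun→φ0] = [7, 6, 7]
r2 m[sun→φ2] = [3, 6, 8]
r2 m[cld→φ1] = [1, 2, 9]
r2 m[cld→φ4] = [8, 7, 9]
r2 m[slip→φ3] = [4, 2, 1]
r2 m[slip→φ5] = [6, 9, 7]
r2 m[snow→φ2] = [1, 1, 1]
r2 m[wind→φ0] = [45, 72, 21]
r2 m[wind→φ1] = [40, 18, 18]
r2 m[wind→φ3] = [72, 16, 42]
r3 m[φ0→sun] = [144, 135, 360]
r3 m[φ0→wind] = [56, 14, 36]
r3 m[φ1→cld] = [144, 126, 360]
r3 m[φ1→wind] = [81, 14, 36]
r3 m[φ2→sun] = [7, 6, 7]
r3 m[φ2→snow] = [36, 48, 56]
r3 m[φ3→slip] = [360, 216, 216]
r3 m[φ3→wind] = [20, 24, 12]
r3 m[φ4→cld] = [1, 2, 9]
r3 m[φ5→slip] = [4, 2, 1]
r3 m[sun→φ0] = [7, 6, 7]
r3 m[sun→φ2] = [3, 6, 8]
r3 m[cld→φ1] = [1, 2, 9]
r3 m[cld→φ4] = [8, 7, 9]
r3 m[slip→φ3] = [4, 2, 1]
r3 m[slip→φ5] = [6, 9, 7]
r3 m[snow→φ2] = [1, 1, 1]
r3 m[wind→φ0] = [45, 72, 21]
r3 m[wind→φ1] = [40, 18, 18]
r3 m[wind→φ3] = [72, 16, 42]
r4 m[φ0→sun] = [144, 135, 360]
r4 m[φ0→wind] = [56, 14, 36]
r4 m[φ1→cld] = [144, 126, 360]
r4 m[φ1→wind] = [81, 14, 36]
r4 m[φ2→sun] = [7, 6, 7]
r4 m[φ2→snow] = [36, 48, 56]
r4 m[φ3→slip] = [360, 216, 216]
r4 m[φ3→wind] = [20, 24, 12]
r4 m[φ4→cld] = [1, 2, 9]
r4 m[φ5→slip] = [4, 2, 1]
r4 m[sun→φ0] = [7, 6, 7]
r4 m[sun→φ2] = [144, 135, 360]
r4 m[cld→φ1] = [1, 2, 9]
r4 m[cld→φ4] = [144, 126, 360]
r4 m[slip→φ3] = [4, 2, 1]
r4 m[slip→φ5] = [360, 216, 216]
r4 m[snow→φ2] = [1, 1, 1]
r4 m[wind→φ0] = [1620, 336, 432]
r4 m[wind→φ1] = [1120, 336, 432]
r4 m[wind→φ3] = [4536, 196, 1296]
r5 m[φ0→sun] = [4860, 4860, 12960]
r5 m[φ0→wind] = [56, 14, 36]
r5 m[φ1→cld] = [3024, 2352, 10080]
r5 m[φ1→wind] = [81, 14, 36]
r5 m[φ2→sun] = [7, 6, 7]
r5 m[φ2→snow] = [1008, 2160, 2520]
r5 m[φ3→slip] = [22680, 13608, 13608]
r5 m[φ3→wind] = [20, 24, 12]
r5 m[φ4→cld] = [1, 2, 9]
r5 m[φ5→slip] = [4, 2, 1]
r5 m[sun→φ0] = [7, 6, 7]
r5 m[sun→φ2] = [144, 135, 360]
r5 m[cld→φ1] = [1, 2, 9]
r5 m[cld→φ4] = [144, 126, 360]
r5 m[slip→φ3] = [4, 2, 1]
r5 m[slip→φ5] = [360, 216, 216]
r5 m[snow→φ2] = [1, 1, 1]
r5 m[wind→φ0] = [1620, 336, 432]
r5 m[wind→φ1] = [1120, 336, 432]
r5 m[wind→φ3] = [4536, 196, 1296]
r6 m[φ0→sun] = [4860, 4860, 12960]
r6 m[φ0→wind] = [56, 14, 36]
r6 m[φ1→cld] = [3024, 2352, 10080]
r6 m[φ1→wind] = [81, 14, 36]
r6 m[φ2→sun] = [7, 6, 7]
r6 m[φ2→snow] = [1008, 2160, 2520]
r6 m[φ3→slip] = [22680, 13608, 13608]
r6 m[φ3→wind] = [20, 24, 12]
r6 m[φ4→cld] = [1, 2, 9]
r6 m[φ5→slip] = [4, 2, 1]
r6 m[sun→φ0] = [7, 6, 7]
r6 m[sun→φ2] = [4860, 4860, 12960]
r6 m[cld→φ1] = [1, 2, 9]
r6 m[cld→φ4] = [3024, 2352, 10080]
r6 m[slip→φ3] = [4, 2, 1]
r6 m[slip→φ5] = [22680, 13608, 13608]
r6 m[snow→φ2] = [1, 1, 1]
r6 m[wind→φ0] = [1620, 336, 432]
r6 m[wind→φ1] = [1120, 336, 432]
r6 m[wind→φ3] = [4536, 196, 1296]
r7 m[φ0→sun] = [4860, 4860, 12960]
r7 m[φ0→wind] = [56, 14, 36]
r7 m[φ1→cld] = [3024, 2352, 10080]
r7 m[φ1→wind] = [81, 14, 36]
r7 m[φ2→sun] = [7, 6, 7]
r7 m[φ2→snow] = [34020, 77760, 90720]
r7 m[φ3→slip] = [22680, 13608, 13608]
r7 m[φ3→wind] = [20, 24, 12]
r7 m[φ4→cld] = [1, 2, 9]
r7 m[φ5→slip] = [4, 2, 1]
r7 m[sun→φ0] = [7, 6, 7]
r7 m[sun→φ2] = [4860, 4860, 12960]
r7 m[cld→φ1] = [1, 2, 9]
r7 m[cld→φ4] = [3024, 2352, 10080]
r7 m[slip→φ3] = [4, 2, 1]
r7 m[slip→φ5] = [22680, 13608, 13608]
r7 m[snow→φ2] = [1, 1, 1]
r7 m[wind→φ0] = [1620, 336, 432]
r7 m[wind→φ1] = [1120, 336, 432]
r7 m[wind→φ3] = [4536, 196, 1296]
r8 m[φ0→sun] = [4860, 4860, 12960]
r8 m[φ0→wind] = [56, 14, 36]
r8 m[φ1→cld] = [3024, 2352, 10080]
r8 m[φ1→wind] = [81, 14, 36]
r8 m[φ2→sun] = [7, 6, 7]
r8 m[φ2→snow] = [34020, 77760, 90720]
r8 m[φ3→slip] = [22680, 13608, 13608]
r8 m[φ3→wind] = [20, 24, 12]
r8 m[φ4→cld] = [1, 2, 9]
r8 m[φ5→slip] = [4, 2, 1]
r8 m[sun→φ0] = [7, 6, 7]
r8 m[sun→φ2] = [4860, 4860, 12960]
r8 m[cld→φ1] = [1, 2, 9]
r8 m[cld→φ4] = [3024, 2352, 10080]
r8 m[slip→φ3] = [4, 2, 1]
r8 m[slip→φ5] = [22680, 13608, 13608]
r8 m[snow→φ2] = [1, 1, 1]
r8 m[wind→φ0] = [1620, 336, 432]
r8 m[wind→φ1] = [1120, 336, 432]
r8 m[wind→φ3] = [4536, 196, 1296]
fixed point reached at round 8
b[wind] = ⊗ incoming = [90720, 4704, 15552]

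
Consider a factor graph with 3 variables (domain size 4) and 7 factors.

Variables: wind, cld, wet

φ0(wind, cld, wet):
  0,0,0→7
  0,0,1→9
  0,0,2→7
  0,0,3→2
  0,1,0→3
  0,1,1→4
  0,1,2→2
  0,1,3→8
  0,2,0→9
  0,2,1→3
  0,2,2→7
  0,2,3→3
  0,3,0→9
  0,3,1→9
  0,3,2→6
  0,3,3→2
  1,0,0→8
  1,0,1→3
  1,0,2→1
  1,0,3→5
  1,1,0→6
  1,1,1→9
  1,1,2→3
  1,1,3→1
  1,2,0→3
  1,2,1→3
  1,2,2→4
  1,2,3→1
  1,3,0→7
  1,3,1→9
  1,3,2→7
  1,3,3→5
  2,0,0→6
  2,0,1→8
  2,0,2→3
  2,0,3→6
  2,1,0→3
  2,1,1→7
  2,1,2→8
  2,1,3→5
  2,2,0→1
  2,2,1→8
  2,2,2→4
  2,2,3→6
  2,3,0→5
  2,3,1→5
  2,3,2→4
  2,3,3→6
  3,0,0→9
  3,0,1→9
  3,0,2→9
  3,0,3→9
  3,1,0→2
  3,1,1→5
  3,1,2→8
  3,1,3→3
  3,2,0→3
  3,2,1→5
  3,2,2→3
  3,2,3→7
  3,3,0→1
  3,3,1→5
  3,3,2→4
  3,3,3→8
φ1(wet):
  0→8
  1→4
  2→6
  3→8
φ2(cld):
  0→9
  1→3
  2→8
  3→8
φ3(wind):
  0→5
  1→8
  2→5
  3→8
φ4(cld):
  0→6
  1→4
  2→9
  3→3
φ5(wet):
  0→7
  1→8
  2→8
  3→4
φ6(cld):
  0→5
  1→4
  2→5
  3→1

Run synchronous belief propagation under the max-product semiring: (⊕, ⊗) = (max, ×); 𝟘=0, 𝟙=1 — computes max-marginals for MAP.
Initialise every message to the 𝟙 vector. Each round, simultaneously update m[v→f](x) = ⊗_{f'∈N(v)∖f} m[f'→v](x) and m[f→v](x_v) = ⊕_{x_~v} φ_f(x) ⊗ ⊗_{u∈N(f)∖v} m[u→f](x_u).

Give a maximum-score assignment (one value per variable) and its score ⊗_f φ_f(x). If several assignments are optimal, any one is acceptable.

init: all messages = 𝟙 over 4 values
r1 m[φ0→wind] = [9, 9, 8, 9]
r1 m[φ0→cld] = [9, 9, 9, 9]
r1 m[φ0→wet] = [9, 9, 9, 9]
r1 m[φ1→wet] = [8, 4, 6, 8]
r1 m[φ2→cld] = [9, 3, 8, 8]
r1 m[φ3→wind] = [5, 8, 5, 8]
r1 m[φ4→cld] = [6, 4, 9, 3]
r1 m[φ5→wet] = [7, 8, 8, 4]
r1 m[φ6→cld] = [5, 4, 5, 1]
r1 m[wind→φ0] = [1, 1, 1, 1]
r1 m[wind→φ3] = [1, 1, 1, 1]
r1 m[cld→φ0] = [1, 1, 1, 1]
r1 m[cld→φ2] = [1, 1, 1, 1]
r1 m[cld→φ4] = [1, 1, 1, 1]
r1 m[cld→φ6] = [1, 1, 1, 1]
r1 m[wet→φ0] = [1, 1, 1, 1]
r1 m[wet→φ1] = [1, 1, 1, 1]
r1 m[wet→φ5] = [1, 1, 1, 1]
r2 m[φ0→wind] = [9, 9, 8, 9]
r2 m[φ0→cld] = [9, 9, 9, 9]
r2 m[φ0→wet] = [9, 9, 9, 9]
r2 m[φ1→wet] = [8, 4, 6, 8]
r2 m[φ2→cld] = [9, 3, 8, 8]
r2 m[φ3→wind] = [5, 8, 5, 8]
r2 m[φ4→cld] = [6, 4, 9, 3]
r2 m[φ5→wet] = [7, 8, 8, 4]
r2 m[φ6→cld] = [5, 4, 5, 1]
r2 m[wind→φ0] = [5, 8, 5, 8]
r2 m[wind→φ3] = [9, 9, 8, 9]
r2 m[cld→φ0] = [270, 48, 360, 24]
r2 m[cld→φ2] = [270, 144, 405, 27]
r2 m[cld→φ4] = [405, 108, 360, 72]
r2 m[cld→φ6] = [486, 108, 648, 216]
r2 m[wet→φ0] = [56, 32, 48, 32]
r2 m[wet→φ1] = [63, 72, 72, 36]
r2 m[wet→φ5] = [72, 36, 54, 72]
r3 m[φ0→wind] = [181440, 120960, 92160, 136080]
r3 m[φ0→cld] = [4032, 3072, 2520, 3136]
r3 m[φ0→wet] = [19440, 19440, 19440, 20160]
r3 m[φ1→wet] = [8, 4, 6, 8]
r3 m[φ2→cld] = [9, 3, 8, 8]
r3 m[φ3→wind] = [5, 8, 5, 8]
r3 m[φ4→cld] = [6, 4, 9, 3]
r3 m[φ5→wet] = [7, 8, 8, 4]
r3 m[φ6→cld] = [5, 4, 5, 1]
r3 m[wind→φ0] = [5, 8, 5, 8]
r3 m[wind→φ3] = [9, 9, 8, 9]
r3 m[cld→φ0] = [270, 48, 360, 24]
r3 m[cld→φ2] = [270, 144, 405, 27]
r3 m[cld→φ4] = [405, 108, 360, 72]
r3 m[cld→φ6] = [486, 108, 648, 216]
r3 m[wet→φ0] = [56, 32, 48, 32]
r3 m[wet→φ1] = [63, 72, 72, 36]
r3 m[wet→φ5] = [72, 36, 54, 72]
r4 m[φ0→wind] = [181440, 120960, 92160, 136080]
r4 m[φ0→cld] = [4032, 3072, 2520, 3136]
r4 m[φ0→wet] = [19440, 19440, 19440, 20160]
r4 m[φ1→wet] = [8, 4, 6, 8]
r4 m[φ2→cld] = [9, 3, 8, 8]
r4 m[φ3→wind] = [5, 8, 5, 8]
r4 m[φ4→cld] = [6, 4, 9, 3]
r4 m[φ5→wet] = [7, 8, 8, 4]
r4 m[φ6→cld] = [5, 4, 5, 1]
r4 m[wind→φ0] = [5, 8, 5, 8]
r4 m[wind→φ3] = [181440, 120960, 92160, 136080]
r4 m[cld→φ0] = [270, 48, 360, 24]
r4 m[cld→φ2] = [120960, 49152, 113400, 9408]
r4 m[cld→φ4] = [181440, 36864, 100800, 25088]
r4 m[cld→φ6] = [217728, 36864, 181440, 75264]
r4 m[wet→φ0] = [56, 32, 48, 32]
r4 m[wet→φ1] = [136080, 155520, 155520, 80640]
r4 m[wet→φ5] = [155520, 77760, 116640, 161280]
r5 m[φ0→wind] = [181440, 120960, 92160, 136080]
r5 m[φ0→cld] = [4032, 3072, 2520, 3136]
r5 m[φ0→wet] = [19440, 19440, 19440, 20160]
r5 m[φ1→wet] = [8, 4, 6, 8]
r5 m[φ2→cld] = [9, 3, 8, 8]
r5 m[φ3→wind] = [5, 8, 5, 8]
r5 m[φ4→cld] = [6, 4, 9, 3]
r5 m[φ5→wet] = [7, 8, 8, 4]
r5 m[φ6→cld] = [5, 4, 5, 1]
r5 m[wind→φ0] = [5, 8, 5, 8]
r5 m[wind→φ3] = [181440, 120960, 92160, 136080]
r5 m[cld→φ0] = [270, 48, 360, 24]
r5 m[cld→φ2] = [120960, 49152, 113400, 9408]
r5 m[cld→φ4] = [181440, 36864, 100800, 25088]
r5 m[cld→φ6] = [217728, 36864, 181440, 75264]
r5 m[wet→φ0] = [56, 32, 48, 32]
r5 m[wet→φ1] = [136080, 155520, 155520, 80640]
r5 m[wet→φ5] = [155520, 77760, 116640, 161280]
fixed point reached at round 5
traceback from wind: (wind=3, cld=0, wet=0), score=1088640

assignment: (wind=3, cld=0, wet=0); score = 1088640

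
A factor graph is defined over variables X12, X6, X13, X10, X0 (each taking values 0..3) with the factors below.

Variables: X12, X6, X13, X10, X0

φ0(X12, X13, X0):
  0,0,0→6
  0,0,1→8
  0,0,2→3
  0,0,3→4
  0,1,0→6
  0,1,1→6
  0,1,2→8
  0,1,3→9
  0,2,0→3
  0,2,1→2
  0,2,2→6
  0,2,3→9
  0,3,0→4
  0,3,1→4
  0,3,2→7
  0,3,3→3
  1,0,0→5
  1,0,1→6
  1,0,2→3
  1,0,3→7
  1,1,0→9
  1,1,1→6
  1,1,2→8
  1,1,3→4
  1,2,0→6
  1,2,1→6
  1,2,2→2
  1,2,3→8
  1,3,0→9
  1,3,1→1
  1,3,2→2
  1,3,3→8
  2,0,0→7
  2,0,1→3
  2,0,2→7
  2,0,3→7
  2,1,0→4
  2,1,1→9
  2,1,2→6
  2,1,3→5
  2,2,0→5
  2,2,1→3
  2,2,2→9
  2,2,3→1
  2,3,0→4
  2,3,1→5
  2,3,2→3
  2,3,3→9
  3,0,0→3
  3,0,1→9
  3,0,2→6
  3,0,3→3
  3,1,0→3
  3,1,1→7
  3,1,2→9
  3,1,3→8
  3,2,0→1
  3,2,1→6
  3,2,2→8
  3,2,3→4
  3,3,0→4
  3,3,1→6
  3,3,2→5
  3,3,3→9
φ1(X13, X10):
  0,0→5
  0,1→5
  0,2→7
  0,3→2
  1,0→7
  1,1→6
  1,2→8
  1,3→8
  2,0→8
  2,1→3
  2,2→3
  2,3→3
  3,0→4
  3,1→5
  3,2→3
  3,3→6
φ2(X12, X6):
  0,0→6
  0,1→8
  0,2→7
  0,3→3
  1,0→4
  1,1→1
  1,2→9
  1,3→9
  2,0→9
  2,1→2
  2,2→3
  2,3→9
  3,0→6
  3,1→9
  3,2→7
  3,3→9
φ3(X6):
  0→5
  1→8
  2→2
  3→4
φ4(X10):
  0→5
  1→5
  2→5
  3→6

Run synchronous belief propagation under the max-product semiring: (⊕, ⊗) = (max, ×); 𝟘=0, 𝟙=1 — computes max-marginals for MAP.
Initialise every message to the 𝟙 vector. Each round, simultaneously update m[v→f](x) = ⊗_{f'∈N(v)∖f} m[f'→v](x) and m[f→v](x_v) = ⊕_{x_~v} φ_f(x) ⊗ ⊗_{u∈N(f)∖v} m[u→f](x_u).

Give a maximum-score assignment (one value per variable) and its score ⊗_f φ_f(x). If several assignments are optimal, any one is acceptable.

init: all messages = 𝟙 over 4 values
r1 m[φ0→X12] = [9, 9, 9, 9]
r1 m[φ0→X13] = [9, 9, 9, 9]
r1 m[φ0→X0] = [9, 9, 9, 9]
r1 m[φ1→X13] = [7, 8, 8, 6]
r1 m[φ1→X10] = [8, 6, 8, 8]
r1 m[φ2→X12] = [8, 9, 9, 9]
r1 m[φ2→X6] = [9, 9, 9, 9]
r1 m[φ3→X6] = [5, 8, 2, 4]
r1 m[φ4→X10] = [5, 5, 5, 6]
r1 m[X12→φ0] = [1, 1, 1, 1]
r1 m[X12→φ2] = [1, 1, 1, 1]
r1 m[X6→φ2] = [1, 1, 1, 1]
r1 m[X6→φ3] = [1, 1, 1, 1]
r1 m[X13→φ0] = [1, 1, 1, 1]
r1 m[X13→φ1] = [1, 1, 1, 1]
r1 m[X10→φ1] = [1, 1, 1, 1]
r1 m[X10→φ4] = [1, 1, 1, 1]
r1 m[X0→φ0] = [1, 1, 1, 1]
r2 m[φ0→X12] = [9, 9, 9, 9]
r2 m[φ0→X13] = [9, 9, 9, 9]
r2 m[φ0→X0] = [9, 9, 9, 9]
r2 m[φ1→X13] = [7, 8, 8, 6]
r2 m[φ1→X10] = [8, 6, 8, 8]
r2 m[φ2→X12] = [8, 9, 9, 9]
r2 m[φ2→X6] = [9, 9, 9, 9]
r2 m[φ3→X6] = [5, 8, 2, 4]
r2 m[φ4→X10] = [5, 5, 5, 6]
r2 m[X12→φ0] = [8, 9, 9, 9]
r2 m[X12→φ2] = [9, 9, 9, 9]
r2 m[X6→φ2] = [5, 8, 2, 4]
r2 m[X6→φ3] = [9, 9, 9, 9]
r2 m[X13→φ0] = [7, 8, 8, 6]
r2 m[X13→φ1] = [9, 9, 9, 9]
r2 m[X10→φ1] = [5, 5, 5, 6]
r2 m[X10→φ4] = [8, 6, 8, 8]
r2 m[X0→φ0] = [1, 1, 1, 1]
r3 m[φ0→X12] = [72, 72, 72, 72]
r3 m[φ0→X13] = [81, 81, 81, 81]
r3 m[φ0→X0] = [648, 648, 648, 576]
r3 m[φ1→X13] = [35, 48, 40, 36]
r3 m[φ1→X10] = [72, 54, 72, 72]
r3 m[φ2→X12] = [64, 36, 45, 72]
r3 m[φ2→X6] = [81, 81, 81, 81]
r3 m[φ3→X6] = [5, 8, 2, 4]
r3 m[φ4→X10] = [5, 5, 5, 6]
r3 m[X12→φ0] = [8, 9, 9, 9]
r3 m[X12→φ2] = [9, 9, 9, 9]
r3 m[X6→φ2] = [5, 8, 2, 4]
r3 m[X6→φ3] = [9, 9, 9, 9]
r3 m[X13→φ0] = [7, 8, 8, 6]
r3 m[X13→φ1] = [9, 9, 9, 9]
r3 m[X10→φ1] = [5, 5, 5, 6]
r3 m[X10→φ4] = [8, 6, 8, 8]
r3 m[X0→φ0] = [1, 1, 1, 1]
r4 m[φ0→X12] = [72, 72, 72, 72]
r4 m[φ0→X13] = [81, 81, 81, 81]
r4 m[φ0→X0] = [648, 648, 648, 576]
r4 m[φ1→X13] = [35, 48, 40, 36]
r4 m[φ1→X10] = [72, 54, 72, 72]
r4 m[φ2→X12] = [64, 36, 45, 72]
r4 m[φ2→X6] = [81, 81, 81, 81]
r4 m[φ3→X6] = [5, 8, 2, 4]
r4 m[φ4→X10] = [5, 5, 5, 6]
r4 m[X12→φ0] = [64, 36, 45, 72]
r4 m[X12→φ2] = [72, 72, 72, 72]
r4 m[X6→φ2] = [5, 8, 2, 4]
r4 m[X6→φ3] = [81, 81, 81, 81]
r4 m[X13→φ0] = [35, 48, 40, 36]
r4 m[X13→φ1] = [81, 81, 81, 81]
r4 m[X10→φ1] = [5, 5, 5, 6]
r4 m[X10→φ4] = [72, 54, 72, 72]
r4 m[X0→φ0] = [1, 1, 1, 1]
r5 m[φ0→X12] = [432, 432, 432, 432]
r5 m[φ0→X13] = [648, 648, 576, 648]
r5 m[φ0→X0] = [18432, 24192, 31104, 27648]
r5 m[φ1→X13] = [35, 48, 40, 36]
r5 m[φ1→X10] = [648, 486, 648, 648]
r5 m[φ2→X12] = [64, 36, 45, 72]
r5 m[φ2→X6] = [648, 648, 648, 648]
r5 m[φ3→X6] = [5, 8, 2, 4]
r5 m[φ4→X10] = [5, 5, 5, 6]
r5 m[X12→φ0] = [64, 36, 45, 72]
r5 m[X12→φ2] = [72, 72, 72, 72]
r5 m[X6→φ2] = [5, 8, 2, 4]
r5 m[X6→φ3] = [81, 81, 81, 81]
r5 m[X13→φ0] = [35, 48, 40, 36]
r5 m[X13→φ1] = [81, 81, 81, 81]
r5 m[X10→φ1] = [5, 5, 5, 6]
r5 m[X10→φ4] = [72, 54, 72, 72]
r5 m[X0→φ0] = [1, 1, 1, 1]
r6 m[φ0→X12] = [432, 432, 432, 432]
r6 m[φ0→X13] = [648, 648, 576, 648]
r6 m[φ0→X0] = [18432, 24192, 31104, 27648]
r6 m[φ1→X13] = [35, 48, 40, 36]
r6 m[φ1→X10] = [648, 486, 648, 648]
r6 m[φ2→X12] = [64, 36, 45, 72]
r6 m[φ2→X6] = [648, 648, 648, 648]
r6 m[φ3→X6] = [5, 8, 2, 4]
r6 m[φ4→X10] = [5, 5, 5, 6]
r6 m[X12→φ0] = [64, 36, 45, 72]
r6 m[X12→φ2] = [432, 432, 432, 432]
r6 m[X6→φ2] = [5, 8, 2, 4]
r6 m[X6→φ3] = [648, 648, 648, 648]
r6 m[X13→φ0] = [35, 48, 40, 36]
r6 m[X13→φ1] = [648, 648, 576, 648]
r6 m[X10→φ1] = [5, 5, 5, 6]
r6 m[X10→φ4] = [648, 486, 648, 648]
r6 m[X0→φ0] = [1, 1, 1, 1]
r7 m[φ0→X12] = [432, 432, 432, 432]
r7 m[φ0→X13] = [648, 648, 576, 648]
r7 m[φ0→X0] = [18432, 24192, 31104, 27648]
r7 m[φ1→X13] = [35, 48, 40, 36]
r7 m[φ1→X10] = [4608, 3888, 5184, 5184]
r7 m[φ2→X12] = [64, 36, 45, 72]
r7 m[φ2→X6] = [3888, 3888, 3888, 3888]
r7 m[φ3→X6] = [5, 8, 2, 4]
r7 m[φ4→X10] = [5, 5, 5, 6]
r7 m[X12→φ0] = [64, 36, 45, 72]
r7 m[X12→φ2] = [432, 432, 432, 432]
r7 m[X6→φ2] = [5, 8, 2, 4]
r7 m[X6→φ3] = [648, 648, 648, 648]
r7 m[X13→φ0] = [35, 48, 40, 36]
r7 m[X13→φ1] = [648, 648, 576, 648]
r7 m[X10→φ1] = [5, 5, 5, 6]
r7 m[X10→φ4] = [648, 486, 648, 648]
r7 m[X0→φ0] = [1, 1, 1, 1]
r8 m[φ0→X12] = [432, 432, 432, 432]
r8 m[φ0→X13] = [648, 648, 576, 648]
r8 m[φ0→X0] = [18432, 24192, 31104, 27648]
r8 m[φ1→X13] = [35, 48, 40, 36]
r8 m[φ1→X10] = [4608, 3888, 5184, 5184]
r8 m[φ2→X12] = [64, 36, 45, 72]
r8 m[φ2→X6] = [3888, 3888, 3888, 3888]
r8 m[φ3→X6] = [5, 8, 2, 4]
r8 m[φ4→X10] = [5, 5, 5, 6]
r8 m[X12→φ0] = [64, 36, 45, 72]
r8 m[X12→φ2] = [432, 432, 432, 432]
r8 m[X6→φ2] = [5, 8, 2, 4]
r8 m[X6→φ3] = [3888, 3888, 3888, 3888]
r8 m[X13→φ0] = [35, 48, 40, 36]
r8 m[X13→φ1] = [648, 648, 576, 648]
r8 m[X10→φ1] = [5, 5, 5, 6]
r8 m[X10→φ4] = [4608, 3888, 5184, 5184]
r8 m[X0→φ0] = [1, 1, 1, 1]
r9 m[φ0→X12] = [432, 432, 432, 432]
r9 m[φ0→X13] = [648, 648, 576, 648]
r9 m[φ0→X0] = [18432, 24192, 31104, 27648]
r9 m[φ1→X13] = [35, 48, 40, 36]
r9 m[φ1→X10] = [4608, 3888, 5184, 5184]
r9 m[φ2→X12] = [64, 36, 45, 72]
r9 m[φ2→X6] = [3888, 3888, 3888, 3888]
r9 m[φ3→X6] = [5, 8, 2, 4]
r9 m[φ4→X10] = [5, 5, 5, 6]
r9 m[X12→φ0] = [64, 36, 45, 72]
r9 m[X12→φ2] = [432, 432, 432, 432]
r9 m[X6→φ2] = [5, 8, 2, 4]
r9 m[X6→φ3] = [3888, 3888, 3888, 3888]
r9 m[X13→φ0] = [35, 48, 40, 36]
r9 m[X13→φ1] = [648, 648, 576, 648]
r9 m[X10→φ1] = [5, 5, 5, 6]
r9 m[X10→φ4] = [4608, 3888, 5184, 5184]
r9 m[X0→φ0] = [1, 1, 1, 1]
fixed point reached at round 9
traceback from X12: (X12=3, X6=1, X13=1, X10=3, X0=2), score=31104

assignment: (X12=3, X6=1, X13=1, X10=3, X0=2); score = 31104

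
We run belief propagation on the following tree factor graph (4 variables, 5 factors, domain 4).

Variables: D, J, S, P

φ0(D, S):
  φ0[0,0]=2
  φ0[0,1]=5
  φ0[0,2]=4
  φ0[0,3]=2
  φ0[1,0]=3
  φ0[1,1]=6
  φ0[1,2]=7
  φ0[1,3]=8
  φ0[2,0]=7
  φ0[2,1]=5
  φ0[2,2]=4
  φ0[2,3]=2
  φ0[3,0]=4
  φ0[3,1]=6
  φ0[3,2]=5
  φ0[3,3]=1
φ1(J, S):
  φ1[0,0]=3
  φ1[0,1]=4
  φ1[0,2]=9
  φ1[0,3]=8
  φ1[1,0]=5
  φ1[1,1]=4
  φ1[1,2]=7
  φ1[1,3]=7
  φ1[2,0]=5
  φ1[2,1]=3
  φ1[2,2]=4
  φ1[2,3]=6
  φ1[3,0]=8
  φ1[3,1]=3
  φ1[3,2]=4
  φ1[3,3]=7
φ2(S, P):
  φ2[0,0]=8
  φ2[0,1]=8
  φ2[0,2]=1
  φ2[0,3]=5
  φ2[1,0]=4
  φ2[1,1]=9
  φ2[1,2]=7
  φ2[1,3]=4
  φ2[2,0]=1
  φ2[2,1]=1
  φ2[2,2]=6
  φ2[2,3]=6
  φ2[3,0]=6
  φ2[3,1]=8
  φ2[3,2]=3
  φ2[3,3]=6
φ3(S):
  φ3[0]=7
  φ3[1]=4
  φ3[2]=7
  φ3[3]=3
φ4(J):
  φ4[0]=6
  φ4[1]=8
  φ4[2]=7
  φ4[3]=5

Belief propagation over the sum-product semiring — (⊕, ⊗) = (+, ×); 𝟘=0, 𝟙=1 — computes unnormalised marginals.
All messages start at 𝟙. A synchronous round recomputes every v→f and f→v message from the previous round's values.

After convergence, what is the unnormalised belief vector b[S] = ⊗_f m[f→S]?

b[S] = [327712, 194304, 309680, 162357]

init: all messages = 𝟙 over 4 values
r1 m[φ0→D] = [13, 24, 18, 16]
r1 m[φ0→S] = [16, 22, 20, 13]
r1 m[φ1→J] = [24, 23, 18, 22]
r1 m[φ1→S] = [21, 14, 24, 28]
r1 m[φ2→S] = [22, 24, 14, 23]
r1 m[φ2→P] = [19, 26, 17, 21]
r1 m[φ3→S] = [7, 4, 7, 3]
r1 m[φ4→J] = [6, 8, 7, 5]
r1 m[D→φ0] = [1, 1, 1, 1]
r1 m[J→φ1] = [1, 1, 1, 1]
r1 m[J→φ4] = [1, 1, 1, 1]
r1 m[S→φ0] = [1, 1, 1, 1]
r1 m[S→φ1] = [1, 1, 1, 1]
r1 m[S→φ2] = [1, 1, 1, 1]
r1 m[S→φ3] = [1, 1, 1, 1]
r1 m[P→φ2] = [1, 1, 1, 1]
r2 m[φ0→D] = [13, 24, 18, 16]
r2 m[φ0→S] = [16, 22, 20, 13]
r2 m[φ1→J] = [24, 23, 18, 22]
r2 m[φ1→S] = [21, 14, 24, 28]
r2 m[φ2→S] = [22, 24, 14, 23]
r2 m[φ2→P] = [19, 26, 17, 21]
r2 m[φ3→S] = [7, 4, 7, 3]
r2 m[φ4→J] = [6, 8, 7, 5]
r2 m[D→φ0] = [1, 1, 1, 1]
r2 m[J→φ1] = [6, 8, 7, 5]
r2 m[J→φ4] = [24, 23, 18, 22]
r2 m[S→φ0] = [3234, 1344, 2352, 1932]
r2 m[S→φ1] = [2464, 2112, 1960, 897]
r2 m[S→φ2] = [2352, 1232, 3360, 1092]
r2 m[S→φ3] = [7392, 7392, 6720, 8372]
r2 m[P→φ2] = [1, 1, 1, 1]
r3 m[φ0→D] = [26460, 49686, 42630, 34692]
r3 m[φ0→S] = [16, 22, 20, 13]
r3 m[φ1→J] = [40656, 40767, 31878, 40167]
r3 m[φ1→S] = [133, 92, 158, 181]
r3 m[φ2→S] = [22, 24, 14, 23]
r3 m[φ2→P] = [33656, 42000, 34412, 43400]
r3 m[φ3→S] = [7, 4, 7, 3]
r3 m[φ4→J] = [6, 8, 7, 5]
r3 m[D→φ0] = [1, 1, 1, 1]
r3 m[J→φ1] = [6, 8, 7, 5]
r3 m[J→φ4] = [24, 23, 18, 22]
r3 m[S→φ0] = [3234, 1344, 2352, 1932]
r3 m[S→φ1] = [2464, 2112, 1960, 897]
r3 m[S→φ2] = [2352, 1232, 3360, 1092]
r3 m[S→φ3] = [7392, 7392, 6720, 8372]
r3 m[P→φ2] = [1, 1, 1, 1]
r4 m[φ0→D] = [26460, 49686, 42630, 34692]
r4 m[φ0→S] = [16, 22, 20, 13]
r4 m[φ1→J] = [40656, 40767, 31878, 40167]
r4 m[φ1→S] = [133, 92, 158, 181]
r4 m[φ2→S] = [22, 24, 14, 23]
r4 m[φ2→P] = [33656, 42000, 34412, 43400]
r4 m[φ3→S] = [7, 4, 7, 3]
r4 m[φ4→J] = [6, 8, 7, 5]
r4 m[D→φ0] = [1, 1, 1, 1]
r4 m[J→φ1] = [6, 8, 7, 5]
r4 m[J→φ4] = [40656, 40767, 31878, 40167]
r4 m[S→φ0] = [20482, 8832, 15484, 12489]
r4 m[S→φ1] = [2464, 2112, 1960, 897]
r4 m[S→φ2] = [14896, 8096, 22120, 7059]
r4 m[S→φ3] = [46816, 48576, 44240, 54119]
r4 m[P→φ2] = [1, 1, 1, 1]
r5 m[φ0→D] = [172038, 322738, 274448, 224829]
r5 m[φ0→S] = [16, 22, 20, 13]
r5 m[φ1→J] = [40656, 40767, 31878, 40167]
r5 m[φ1→S] = [133, 92, 158, 181]
r5 m[φ2→S] = [22, 24, 14, 23]
r5 m[φ2→P] = [216026, 270624, 225465, 281938]
r5 m[φ3→S] = [7, 4, 7, 3]
r5 m[φ4→J] = [6, 8, 7, 5]
r5 m[D→φ0] = [1, 1, 1, 1]
r5 m[J→φ1] = [6, 8, 7, 5]
r5 m[J→φ4] = [40656, 40767, 31878, 40167]
r5 m[S→φ0] = [20482, 8832, 15484, 12489]
r5 m[S→φ1] = [2464, 2112, 1960, 897]
r5 m[S→φ2] = [14896, 8096, 22120, 7059]
r5 m[S→φ3] = [46816, 48576, 44240, 54119]
r5 m[P→φ2] = [1, 1, 1, 1]
r6 m[φ0→D] = [172038, 322738, 274448, 224829]
r6 m[φ0→S] = [16, 22, 20, 13]
r6 m[φ1→J] = [40656, 40767, 31878, 40167]
r6 m[φ1→S] = [133, 92, 158, 181]
r6 m[φ2→S] = [22, 24, 14, 23]
r6 m[φ2→P] = [216026, 270624, 225465, 281938]
r6 m[φ3→S] = [7, 4, 7, 3]
r6 m[φ4→J] = [6, 8, 7, 5]
r6 m[D→φ0] = [1, 1, 1, 1]
r6 m[J→φ1] = [6, 8, 7, 5]
r6 m[J→φ4] = [40656, 40767, 31878, 40167]
r6 m[S→φ0] = [20482, 8832, 15484, 12489]
r6 m[S→φ1] = [2464, 2112, 1960, 897]
r6 m[S→φ2] = [14896, 8096, 22120, 7059]
r6 m[S→φ3] = [46816, 48576, 44240, 54119]
r6 m[P→φ2] = [1, 1, 1, 1]
fixed point reached at round 6
b[S] = ⊗ incoming = [327712, 194304, 309680, 162357]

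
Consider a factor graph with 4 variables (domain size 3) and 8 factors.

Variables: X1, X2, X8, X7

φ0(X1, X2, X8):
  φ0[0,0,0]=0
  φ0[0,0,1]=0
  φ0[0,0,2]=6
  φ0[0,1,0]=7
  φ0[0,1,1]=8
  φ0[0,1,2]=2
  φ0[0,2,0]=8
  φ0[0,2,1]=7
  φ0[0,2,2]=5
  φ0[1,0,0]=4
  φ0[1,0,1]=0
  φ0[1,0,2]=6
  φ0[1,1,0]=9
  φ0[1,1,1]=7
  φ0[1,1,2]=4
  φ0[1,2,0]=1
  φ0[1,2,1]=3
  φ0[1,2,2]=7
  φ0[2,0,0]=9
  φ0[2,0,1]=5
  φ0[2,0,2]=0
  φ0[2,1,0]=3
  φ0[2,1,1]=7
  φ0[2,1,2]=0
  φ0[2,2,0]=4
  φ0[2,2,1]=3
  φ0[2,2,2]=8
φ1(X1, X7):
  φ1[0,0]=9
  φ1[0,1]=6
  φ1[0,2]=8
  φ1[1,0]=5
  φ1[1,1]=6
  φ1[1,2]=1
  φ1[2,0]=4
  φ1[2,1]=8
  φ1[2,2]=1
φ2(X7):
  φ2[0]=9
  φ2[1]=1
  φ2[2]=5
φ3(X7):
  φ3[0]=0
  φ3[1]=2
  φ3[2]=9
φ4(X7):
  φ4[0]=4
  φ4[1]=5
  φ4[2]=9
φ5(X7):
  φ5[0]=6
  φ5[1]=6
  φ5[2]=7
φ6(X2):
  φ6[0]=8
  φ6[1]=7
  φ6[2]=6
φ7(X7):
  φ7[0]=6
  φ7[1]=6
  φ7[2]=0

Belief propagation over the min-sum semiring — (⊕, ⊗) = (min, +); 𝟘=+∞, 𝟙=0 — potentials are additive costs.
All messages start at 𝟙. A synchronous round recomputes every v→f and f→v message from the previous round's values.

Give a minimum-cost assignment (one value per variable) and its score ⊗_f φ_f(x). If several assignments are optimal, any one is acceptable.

init: all messages = 𝟙 over 3 values
r1 m[φ0→X1] = [0, 0, 0]
r1 m[φ0→X2] = [0, 0, 1]
r1 m[φ0→X8] = [0, 0, 0]
r1 m[φ1→X1] = [6, 1, 1]
r1 m[φ1→X7] = [4, 6, 1]
r1 m[φ2→X7] = [9, 1, 5]
r1 m[φ3→X7] = [0, 2, 9]
r1 m[φ4→X7] = [4, 5, 9]
r1 m[φ5→X7] = [6, 6, 7]
r1 m[φ6→X2] = [8, 7, 6]
r1 m[φ7→X7] = [6, 6, 0]
r1 m[X1→φ0] = [0, 0, 0]
r1 m[X1→φ1] = [0, 0, 0]
r1 m[X2→φ0] = [0, 0, 0]
r1 m[X2→φ6] = [0, 0, 0]
r1 m[X8→φ0] = [0, 0, 0]
r1 m[X7→φ1] = [0, 0, 0]
r1 m[X7→φ2] = [0, 0, 0]
r1 m[X7→φ3] = [0, 0, 0]
r1 m[X7→φ4] = [0, 0, 0]
r1 m[X7→φ5] = [0, 0, 0]
r1 m[X7→φ7] = [0, 0, 0]
r2 m[φ0→X1] = [0, 0, 0]
r2 m[φ0→X2] = [0, 0, 1]
r2 m[φ0→X8] = [0, 0, 0]
r2 m[φ1→X1] = [6, 1, 1]
r2 m[φ1→X7] = [4, 6, 1]
r2 m[φ2→X7] = [9, 1, 5]
r2 m[φ3→X7] = [0, 2, 9]
r2 m[φ4→X7] = [4, 5, 9]
r2 m[φ5→X7] = [6, 6, 7]
r2 m[φ6→X2] = [8, 7, 6]
r2 m[φ7→X7] = [6, 6, 0]
r2 m[X1→φ0] = [6, 1, 1]
r2 m[X1→φ1] = [0, 0, 0]
r2 m[X2→φ0] = [8, 7, 6]
r2 m[X2→φ6] = [0, 0, 1]
r2 m[X8→φ0] = [0, 0, 0]
r2 m[X7→φ1] = [25, 20, 30]
r2 m[X7→φ2] = [20, 25, 26]
r2 m[X7→φ3] = [29, 24, 22]
r2 m[X7→φ4] = [25, 21, 22]
r2 m[X7→φ5] = [23, 20, 24]
r2 m[X7→φ7] = [23, 20, 31]
r3 m[φ0→X1] = [8, 7, 7]
r3 m[φ0→X2] = [1, 1, 2]
r3 m[φ0→X8] = [8, 9, 8]
r3 m[φ1→X1] = [26, 26, 28]
r3 m[φ1→X7] = [4, 6, 1]
r3 m[φ2→X7] = [9, 1, 5]
r3 m[φ3→X7] = [0, 2, 9]
r3 m[φ4→X7] = [4, 5, 9]
r3 m[φ5→X7] = [6, 6, 7]
r3 m[φ6→X2] = [8, 7, 6]
r3 m[φ7→X7] = [6, 6, 0]
r3 m[X1→φ0] = [6, 1, 1]
r3 m[X1→φ1] = [0, 0, 0]
r3 m[X2→φ0] = [8, 7, 6]
r3 m[X2→φ6] = [0, 0, 1]
r3 m[X8→φ0] = [0, 0, 0]
r3 m[X7→φ1] = [25, 20, 30]
r3 m[X7→φ2] = [20, 25, 26]
r3 m[X7→φ3] = [29, 24, 22]
r3 m[X7→φ4] = [25, 21, 22]
r3 m[X7→φ5] = [23, 20, 24]
r3 m[X7→φ7] = [23, 20, 31]
r4 m[φ0→X1] = [8, 7, 7]
r4 m[φ0→X2] = [1, 1, 2]
r4 m[φ0→X8] = [8, 9, 8]
r4 m[φ1→X1] = [26, 26, 28]
r4 m[φ1→X7] = [4, 6, 1]
r4 m[φ2→X7] = [9, 1, 5]
r4 m[φ3→X7] = [0, 2, 9]
r4 m[φ4→X7] = [4, 5, 9]
r4 m[φ5→X7] = [6, 6, 7]
r4 m[φ6→X2] = [8, 7, 6]
r4 m[φ7→X7] = [6, 6, 0]
r4 m[X1→φ0] = [26, 26, 28]
r4 m[X1→φ1] = [8, 7, 7]
r4 m[X2→φ0] = [8, 7, 6]
r4 m[X2→φ6] = [1, 1, 2]
r4 m[X8→φ0] = [0, 0, 0]
r4 m[X7→φ1] = [25, 20, 30]
r4 m[X7→φ2] = [20, 25, 26]
r4 m[X7→φ3] = [29, 24, 22]
r4 m[X7→φ4] = [25, 21, 22]
r4 m[X7→φ5] = [23, 20, 24]
r4 m[X7→φ7] = [23, 20, 31]
r5 m[φ0→X1] = [8, 7, 7]
r5 m[φ0→X2] = [26, 28, 27]
r5 m[φ0→X8] = [33, 34, 35]
r5 m[φ1→X1] = [26, 26, 28]
r5 m[φ1→X7] = [11, 13, 8]
r5 m[φ2→X7] = [9, 1, 5]
r5 m[φ3→X7] = [0, 2, 9]
r5 m[φ4→X7] = [4, 5, 9]
r5 m[φ5→X7] = [6, 6, 7]
r5 m[φ6→X2] = [8, 7, 6]
r5 m[φ7→X7] = [6, 6, 0]
r5 m[X1→φ0] = [26, 26, 28]
r5 m[X1→φ1] = [8, 7, 7]
r5 m[X2→φ0] = [8, 7, 6]
r5 m[X2→φ6] = [1, 1, 2]
r5 m[X8→φ0] = [0, 0, 0]
r5 m[X7→φ1] = [25, 20, 30]
r5 m[X7→φ2] = [20, 25, 26]
r5 m[X7→φ3] = [29, 24, 22]
r5 m[X7→φ4] = [25, 21, 22]
r5 m[X7→φ5] = [23, 20, 24]
r5 m[X7→φ7] = [23, 20, 31]
r6 m[φ0→X1] = [8, 7, 7]
r6 m[φ0→X2] = [26, 28, 27]
r6 m[φ0→X8] = [33, 34, 35]
r6 m[φ1→X1] = [26, 26, 28]
r6 m[φ1→X7] = [11, 13, 8]
r6 m[φ2→X7] = [9, 1, 5]
r6 m[φ3→X7] = [0, 2, 9]
r6 m[φ4→X7] = [4, 5, 9]
r6 m[φ5→X7] = [6, 6, 7]
r6 m[φ6→X2] = [8, 7, 6]
r6 m[φ7→X7] = [6, 6, 0]
r6 m[X1→φ0] = [26, 26, 28]
r6 m[X1→φ1] = [8, 7, 7]
r6 m[X2→φ0] = [8, 7, 6]
r6 m[X2→φ6] = [26, 28, 27]
r6 m[X8→φ0] = [0, 0, 0]
r6 m[X7→φ1] = [25, 20, 30]
r6 m[X7→φ2] = [27, 32, 33]
r6 m[X7→φ3] = [36, 31, 29]
r6 m[X7→φ4] = [32, 28, 29]
r6 m[X7→φ5] = [30, 27, 31]
r6 m[X7→φ7] = [30, 27, 38]
r7 m[φ0→X1] = [8, 7, 7]
r7 m[φ0→X2] = [26, 28, 27]
r7 m[φ0→X8] = [33, 34, 35]
r7 m[φ1→X1] = [26, 26, 28]
r7 m[φ1→X7] = [11, 13, 8]
r7 m[φ2→X7] = [9, 1, 5]
r7 m[φ3→X7] = [0, 2, 9]
r7 m[φ4→X7] = [4, 5, 9]
r7 m[φ5→X7] = [6, 6, 7]
r7 m[φ6→X2] = [8, 7, 6]
r7 m[φ7→X7] = [6, 6, 0]
r7 m[X1→φ0] = [26, 26, 28]
r7 m[X1→φ1] = [8, 7, 7]
r7 m[X2→φ0] = [8, 7, 6]
r7 m[X2→φ6] = [26, 28, 27]
r7 m[X8→φ0] = [0, 0, 0]
r7 m[X7→φ1] = [25, 20, 30]
r7 m[X7→φ2] = [27, 32, 33]
r7 m[X7→φ3] = [36, 31, 29]
r7 m[X7→φ4] = [32, 28, 29]
r7 m[X7→φ5] = [30, 27, 31]
r7 m[X7→φ7] = [30, 27, 38]
fixed point reached at round 7
traceback from X1: (X1=1, X2=2, X8=0, X7=1), score=33

assignment: (X1=1, X2=2, X8=0, X7=1); score = 33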